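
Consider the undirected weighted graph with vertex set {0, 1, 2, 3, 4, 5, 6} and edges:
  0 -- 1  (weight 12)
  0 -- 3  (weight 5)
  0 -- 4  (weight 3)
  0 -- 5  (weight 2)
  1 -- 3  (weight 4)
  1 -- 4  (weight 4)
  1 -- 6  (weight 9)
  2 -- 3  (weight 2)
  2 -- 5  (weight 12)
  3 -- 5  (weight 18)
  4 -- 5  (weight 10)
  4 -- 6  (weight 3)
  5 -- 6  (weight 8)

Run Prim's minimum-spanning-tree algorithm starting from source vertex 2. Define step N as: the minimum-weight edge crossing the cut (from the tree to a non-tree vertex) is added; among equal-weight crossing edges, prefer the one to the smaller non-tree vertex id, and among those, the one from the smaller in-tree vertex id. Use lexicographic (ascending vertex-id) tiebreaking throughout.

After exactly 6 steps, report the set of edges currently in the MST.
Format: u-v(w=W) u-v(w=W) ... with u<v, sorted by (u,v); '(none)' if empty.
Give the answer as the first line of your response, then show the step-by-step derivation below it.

0-4(w=3) 0-5(w=2) 1-3(w=4) 1-4(w=4) 2-3(w=2) 4-6(w=3)

step 1: add edge 2-3 (w=2); MST = {2-3(w=2)}
step 2: add edge 1-3 (w=4); MST = {1-3(w=4) 2-3(w=2)}
step 3: add edge 1-4 (w=4); MST = {1-3(w=4) 1-4(w=4) 2-3(w=2)}
step 4: add edge 0-4 (w=3); MST = {0-4(w=3) 1-3(w=4) 1-4(w=4) 2-3(w=2)}
step 5: add edge 0-5 (w=2); MST = {0-4(w=3) 0-5(w=2) 1-3(w=4) 1-4(w=4) 2-3(w=2)}
step 6: add edge 4-6 (w=3); MST = {0-4(w=3) 0-5(w=2) 1-3(w=4) 1-4(w=4) 2-3(w=2) 4-6(w=3)}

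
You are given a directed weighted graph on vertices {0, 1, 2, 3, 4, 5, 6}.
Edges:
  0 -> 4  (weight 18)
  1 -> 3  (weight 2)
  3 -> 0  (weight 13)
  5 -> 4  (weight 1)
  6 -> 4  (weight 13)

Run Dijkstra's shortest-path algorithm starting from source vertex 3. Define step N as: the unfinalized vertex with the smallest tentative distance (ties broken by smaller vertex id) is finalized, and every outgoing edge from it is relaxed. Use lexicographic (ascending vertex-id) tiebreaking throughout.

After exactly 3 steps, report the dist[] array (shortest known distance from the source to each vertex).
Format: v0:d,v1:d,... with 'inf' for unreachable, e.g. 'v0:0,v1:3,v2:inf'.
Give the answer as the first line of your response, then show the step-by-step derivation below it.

v0:13,v1:inf,v2:inf,v3:0,v4:31,v5:inf,v6:inf

step 1: dist = v0:13,v1:inf,v2:inf,v3:0,v4:inf,v5:inf,v6:inf
step 2: dist = v0:13,v1:inf,v2:inf,v3:0,v4:31,v5:inf,v6:inf
step 3: dist = v0:13,v1:inf,v2:inf,v3:0,v4:31,v5:inf,v6:inf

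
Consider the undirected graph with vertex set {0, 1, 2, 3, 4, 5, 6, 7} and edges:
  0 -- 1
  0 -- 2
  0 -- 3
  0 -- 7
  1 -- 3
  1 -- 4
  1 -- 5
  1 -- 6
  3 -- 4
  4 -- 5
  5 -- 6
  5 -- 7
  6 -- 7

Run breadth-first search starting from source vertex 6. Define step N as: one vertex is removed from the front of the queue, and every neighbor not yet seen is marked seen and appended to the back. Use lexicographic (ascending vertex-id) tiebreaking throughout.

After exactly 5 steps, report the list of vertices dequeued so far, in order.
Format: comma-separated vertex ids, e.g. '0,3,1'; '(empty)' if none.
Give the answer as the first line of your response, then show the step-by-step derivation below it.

6,1,5,7,0

step 1: dequeue 6; queue=[1,5,7]; order=6
step 2: dequeue 1; queue=[5,7,0,3,4]; order=6,1
step 3: dequeue 5; queue=[7,0,3,4]; order=6,1,5
step 4: dequeue 7; queue=[0,3,4]; order=6,1,5,7
step 5: dequeue 0; queue=[3,4,2]; order=6,1,5,7,0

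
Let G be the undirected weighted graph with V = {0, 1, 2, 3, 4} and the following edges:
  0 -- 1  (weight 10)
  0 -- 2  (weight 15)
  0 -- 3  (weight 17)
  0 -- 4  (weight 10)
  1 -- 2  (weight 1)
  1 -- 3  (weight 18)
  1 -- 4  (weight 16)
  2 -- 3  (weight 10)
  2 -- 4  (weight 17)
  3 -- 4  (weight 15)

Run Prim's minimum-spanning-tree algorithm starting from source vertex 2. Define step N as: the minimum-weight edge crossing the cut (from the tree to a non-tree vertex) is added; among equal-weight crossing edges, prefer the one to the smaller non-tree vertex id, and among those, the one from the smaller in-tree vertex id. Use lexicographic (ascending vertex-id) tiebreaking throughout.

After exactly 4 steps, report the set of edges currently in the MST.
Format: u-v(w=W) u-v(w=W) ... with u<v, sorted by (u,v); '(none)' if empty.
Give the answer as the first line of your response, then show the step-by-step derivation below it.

0-1(w=10) 0-4(w=10) 1-2(w=1) 2-3(w=10)

step 1: add edge 1-2 (w=1); MST = {1-2(w=1)}
step 2: add edge 0-1 (w=10); MST = {0-1(w=10) 1-2(w=1)}
step 3: add edge 2-3 (w=10); MST = {0-1(w=10) 1-2(w=1) 2-3(w=10)}
step 4: add edge 0-4 (w=10); MST = {0-1(w=10) 0-4(w=10) 1-2(w=1) 2-3(w=10)}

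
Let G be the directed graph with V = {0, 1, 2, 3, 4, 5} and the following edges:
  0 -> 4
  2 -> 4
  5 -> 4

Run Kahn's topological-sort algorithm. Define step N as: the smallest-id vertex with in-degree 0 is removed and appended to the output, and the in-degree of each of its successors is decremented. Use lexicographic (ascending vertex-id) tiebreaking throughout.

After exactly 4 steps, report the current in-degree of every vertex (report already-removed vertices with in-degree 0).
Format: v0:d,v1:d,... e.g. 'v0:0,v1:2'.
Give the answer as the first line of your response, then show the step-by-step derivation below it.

v0:0,v1:0,v2:0,v3:0,v4:1,v5:0

step 1: output 0; order=[0]; indeg=(0,0,0,0,2,0)
step 2: output 1; order=[0,1]; indeg=(0,0,0,0,2,0)
step 3: output 2; order=[0,1,2]; indeg=(0,0,0,0,1,0)
step 4: output 3; order=[0,1,2,3]; indeg=(0,0,0,0,1,0)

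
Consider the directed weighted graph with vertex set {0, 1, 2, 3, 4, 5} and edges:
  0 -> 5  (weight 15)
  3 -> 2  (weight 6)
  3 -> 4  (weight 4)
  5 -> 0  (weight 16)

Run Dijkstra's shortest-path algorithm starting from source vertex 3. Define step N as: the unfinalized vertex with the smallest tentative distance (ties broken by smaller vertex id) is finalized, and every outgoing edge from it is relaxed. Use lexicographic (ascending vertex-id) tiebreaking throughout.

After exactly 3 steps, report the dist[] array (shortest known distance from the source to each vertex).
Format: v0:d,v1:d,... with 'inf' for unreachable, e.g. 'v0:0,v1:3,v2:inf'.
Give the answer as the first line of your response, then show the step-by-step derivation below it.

v0:inf,v1:inf,v2:6,v3:0,v4:4,v5:inf

step 1: dist = v0:inf,v1:inf,v2:6,v3:0,v4:4,v5:inf
step 2: dist = v0:inf,v1:inf,v2:6,v3:0,v4:4,v5:inf
step 3: dist = v0:inf,v1:inf,v2:6,v3:0,v4:4,v5:inf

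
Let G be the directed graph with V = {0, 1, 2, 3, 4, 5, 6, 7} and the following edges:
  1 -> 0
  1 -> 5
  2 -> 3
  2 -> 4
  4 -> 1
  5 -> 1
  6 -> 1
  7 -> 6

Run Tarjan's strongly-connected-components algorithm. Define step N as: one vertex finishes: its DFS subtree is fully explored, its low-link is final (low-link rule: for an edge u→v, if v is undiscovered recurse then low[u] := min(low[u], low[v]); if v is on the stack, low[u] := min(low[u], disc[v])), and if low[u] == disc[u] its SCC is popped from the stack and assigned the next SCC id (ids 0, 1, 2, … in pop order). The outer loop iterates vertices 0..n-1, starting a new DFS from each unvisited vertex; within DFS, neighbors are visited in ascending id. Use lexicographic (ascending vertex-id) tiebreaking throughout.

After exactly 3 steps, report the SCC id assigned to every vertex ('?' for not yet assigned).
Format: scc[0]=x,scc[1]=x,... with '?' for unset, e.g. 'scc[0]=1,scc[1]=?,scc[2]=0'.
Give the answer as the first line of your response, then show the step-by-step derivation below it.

scc[0]=0,scc[1]=1,scc[2]=?,scc[3]=?,scc[4]=?,scc[5]=1,scc[6]=?,scc[7]=?

step 1: low=(low[0]=0,low[1]=?,low[2]=?,low[3]=?,low[4]=?,low[5]=?,low[6]=?,low[7]=?); scc=(scc[0]=0,scc[1]=?,scc[2]=?,scc[3]=?,scc[4]=?,scc[5]=?,scc[6]=?,scc[7]=?)
step 2: low=(low[0]=0,low[1]=1,low[2]=?,low[3]=?,low[4]=?,low[5]=1,low[6]=?,low[7]=?); scc=(scc[0]=0,scc[1]=?,scc[2]=?,scc[3]=?,scc[4]=?,scc[5]=?,scc[6]=?,scc[7]=?)
step 3: low=(low[0]=0,low[1]=1,low[2]=?,low[3]=?,low[4]=?,low[5]=1,low[6]=?,low[7]=?); scc=(scc[0]=0,scc[1]=1,scc[2]=?,scc[3]=?,scc[4]=?,scc[5]=1,scc[6]=?,scc[7]=?)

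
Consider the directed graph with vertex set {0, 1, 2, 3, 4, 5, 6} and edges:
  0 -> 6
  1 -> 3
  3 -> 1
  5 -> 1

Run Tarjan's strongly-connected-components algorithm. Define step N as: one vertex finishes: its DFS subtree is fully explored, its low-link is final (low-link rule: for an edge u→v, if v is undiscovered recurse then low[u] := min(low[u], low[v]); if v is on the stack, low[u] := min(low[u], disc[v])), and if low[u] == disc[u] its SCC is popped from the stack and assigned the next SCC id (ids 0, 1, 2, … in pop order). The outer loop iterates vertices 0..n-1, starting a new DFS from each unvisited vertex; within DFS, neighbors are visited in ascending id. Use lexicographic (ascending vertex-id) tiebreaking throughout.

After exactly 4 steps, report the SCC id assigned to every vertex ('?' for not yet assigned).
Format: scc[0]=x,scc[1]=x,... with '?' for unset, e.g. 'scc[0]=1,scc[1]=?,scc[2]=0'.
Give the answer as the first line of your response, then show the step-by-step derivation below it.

scc[0]=1,scc[1]=2,scc[2]=?,scc[3]=2,scc[4]=?,scc[5]=?,scc[6]=0

step 1: low=(low[0]=0,low[1]=?,low[2]=?,low[3]=?,low[4]=?,low[5]=?,low[6]=1); scc=(scc[0]=?,scc[1]=?,scc[2]=?,scc[3]=?,scc[4]=?,scc[5]=?,scc[6]=0)
step 2: low=(low[0]=0,low[1]=?,low[2]=?,low[3]=?,low[4]=?,low[5]=?,low[6]=1); scc=(scc[0]=1,scc[1]=?,scc[2]=?,scc[3]=?,scc[4]=?,scc[5]=?,scc[6]=0)
step 3: low=(low[0]=0,low[1]=2,low[2]=?,low[3]=2,low[4]=?,low[5]=?,low[6]=1); scc=(scc[0]=1,scc[1]=?,scc[2]=?,scc[3]=?,scc[4]=?,scc[5]=?,scc[6]=0)
step 4: low=(low[0]=0,low[1]=2,low[2]=?,low[3]=2,low[4]=?,low[5]=?,low[6]=1); scc=(scc[0]=1,scc[1]=2,scc[2]=?,scc[3]=2,scc[4]=?,scc[5]=?,scc[6]=0)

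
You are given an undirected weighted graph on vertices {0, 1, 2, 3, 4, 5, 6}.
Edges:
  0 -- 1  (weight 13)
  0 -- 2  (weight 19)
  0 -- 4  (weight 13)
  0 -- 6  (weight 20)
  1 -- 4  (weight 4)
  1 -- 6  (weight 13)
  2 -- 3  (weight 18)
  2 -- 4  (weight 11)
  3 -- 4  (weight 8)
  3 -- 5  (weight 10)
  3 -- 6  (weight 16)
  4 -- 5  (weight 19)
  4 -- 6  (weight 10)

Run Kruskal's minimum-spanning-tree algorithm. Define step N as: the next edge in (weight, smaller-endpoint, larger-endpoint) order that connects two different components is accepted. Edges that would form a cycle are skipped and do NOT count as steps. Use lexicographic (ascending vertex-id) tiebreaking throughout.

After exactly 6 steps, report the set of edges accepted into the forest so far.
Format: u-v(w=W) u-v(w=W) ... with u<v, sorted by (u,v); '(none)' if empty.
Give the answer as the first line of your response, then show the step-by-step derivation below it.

0-1(w=13) 1-4(w=4) 2-4(w=11) 3-4(w=8) 3-5(w=10) 4-6(w=10)

step 1: add edge 1-4 (w=4); MST = {1-4(w=4)}
step 2: add edge 3-4 (w=8); MST = {1-4(w=4) 3-4(w=8)}
step 3: add edge 3-5 (w=10); MST = {1-4(w=4) 3-4(w=8) 3-5(w=10)}
step 4: add edge 4-6 (w=10); MST = {1-4(w=4) 3-4(w=8) 3-5(w=10) 4-6(w=10)}
step 5: add edge 2-4 (w=11); MST = {1-4(w=4) 2-4(w=11) 3-4(w=8) 3-5(w=10) 4-6(w=10)}
step 6: add edge 0-1 (w=13); MST = {0-1(w=13) 1-4(w=4) 2-4(w=11) 3-4(w=8) 3-5(w=10) 4-6(w=10)}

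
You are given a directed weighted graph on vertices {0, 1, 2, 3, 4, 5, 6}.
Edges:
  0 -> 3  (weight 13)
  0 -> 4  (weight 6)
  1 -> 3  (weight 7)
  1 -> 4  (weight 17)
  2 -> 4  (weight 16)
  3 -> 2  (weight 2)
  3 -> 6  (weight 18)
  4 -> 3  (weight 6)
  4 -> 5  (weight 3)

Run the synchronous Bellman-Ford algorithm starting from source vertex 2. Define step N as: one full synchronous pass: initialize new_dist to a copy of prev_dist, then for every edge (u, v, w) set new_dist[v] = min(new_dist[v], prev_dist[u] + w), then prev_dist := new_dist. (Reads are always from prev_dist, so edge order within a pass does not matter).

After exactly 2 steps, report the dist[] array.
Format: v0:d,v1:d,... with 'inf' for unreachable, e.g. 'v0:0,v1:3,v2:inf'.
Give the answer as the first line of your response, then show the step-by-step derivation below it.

v0:inf,v1:inf,v2:0,v3:22,v4:16,v5:19,v6:inf

step 1: dist = v0:inf,v1:inf,v2:0,v3:inf,v4:16,v5:inf,v6:inf
step 2: dist = v0:inf,v1:inf,v2:0,v3:22,v4:16,v5:19,v6:inf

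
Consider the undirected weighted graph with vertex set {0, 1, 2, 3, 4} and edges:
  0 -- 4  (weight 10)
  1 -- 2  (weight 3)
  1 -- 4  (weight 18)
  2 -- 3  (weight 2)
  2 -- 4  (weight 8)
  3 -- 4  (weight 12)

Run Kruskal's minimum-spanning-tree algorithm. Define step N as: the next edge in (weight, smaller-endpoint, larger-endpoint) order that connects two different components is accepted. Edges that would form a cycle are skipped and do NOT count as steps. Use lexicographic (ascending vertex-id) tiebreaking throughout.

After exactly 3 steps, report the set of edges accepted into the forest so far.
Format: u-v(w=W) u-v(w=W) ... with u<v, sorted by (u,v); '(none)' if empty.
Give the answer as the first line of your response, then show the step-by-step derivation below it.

1-2(w=3) 2-3(w=2) 2-4(w=8)

step 1: add edge 2-3 (w=2); MST = {2-3(w=2)}
step 2: add edge 1-2 (w=3); MST = {1-2(w=3) 2-3(w=2)}
step 3: add edge 2-4 (w=8); MST = {1-2(w=3) 2-3(w=2) 2-4(w=8)}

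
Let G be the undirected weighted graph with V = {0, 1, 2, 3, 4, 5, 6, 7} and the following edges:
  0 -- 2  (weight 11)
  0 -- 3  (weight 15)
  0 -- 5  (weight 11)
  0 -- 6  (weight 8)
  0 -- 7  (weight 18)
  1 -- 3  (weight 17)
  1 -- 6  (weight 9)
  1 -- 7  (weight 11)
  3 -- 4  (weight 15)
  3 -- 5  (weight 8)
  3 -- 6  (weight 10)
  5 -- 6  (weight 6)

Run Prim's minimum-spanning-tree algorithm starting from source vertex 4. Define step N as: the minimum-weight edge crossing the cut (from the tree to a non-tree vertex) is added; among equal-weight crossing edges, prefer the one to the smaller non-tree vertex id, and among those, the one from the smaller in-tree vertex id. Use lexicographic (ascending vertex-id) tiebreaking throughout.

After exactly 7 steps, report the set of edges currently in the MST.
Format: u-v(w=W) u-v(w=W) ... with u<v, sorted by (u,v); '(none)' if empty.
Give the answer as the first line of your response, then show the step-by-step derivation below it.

0-2(w=11) 0-6(w=8) 1-6(w=9) 1-7(w=11) 3-4(w=15) 3-5(w=8) 5-6(w=6)

step 1: add edge 3-4 (w=15); MST = {3-4(w=15)}
step 2: add edge 3-5 (w=8); MST = {3-4(w=15) 3-5(w=8)}
step 3: add edge 5-6 (w=6); MST = {3-4(w=15) 3-5(w=8) 5-6(w=6)}
step 4: add edge 0-6 (w=8); MST = {0-6(w=8) 3-4(w=15) 3-5(w=8) 5-6(w=6)}
step 5: add edge 1-6 (w=9); MST = {0-6(w=8) 1-6(w=9) 3-4(w=15) 3-5(w=8) 5-6(w=6)}
step 6: add edge 0-2 (w=11); MST = {0-2(w=11) 0-6(w=8) 1-6(w=9) 3-4(w=15) 3-5(w=8) 5-6(w=6)}
step 7: add edge 1-7 (w=11); MST = {0-2(w=11) 0-6(w=8) 1-6(w=9) 1-7(w=11) 3-4(w=15) 3-5(w=8) 5-6(w=6)}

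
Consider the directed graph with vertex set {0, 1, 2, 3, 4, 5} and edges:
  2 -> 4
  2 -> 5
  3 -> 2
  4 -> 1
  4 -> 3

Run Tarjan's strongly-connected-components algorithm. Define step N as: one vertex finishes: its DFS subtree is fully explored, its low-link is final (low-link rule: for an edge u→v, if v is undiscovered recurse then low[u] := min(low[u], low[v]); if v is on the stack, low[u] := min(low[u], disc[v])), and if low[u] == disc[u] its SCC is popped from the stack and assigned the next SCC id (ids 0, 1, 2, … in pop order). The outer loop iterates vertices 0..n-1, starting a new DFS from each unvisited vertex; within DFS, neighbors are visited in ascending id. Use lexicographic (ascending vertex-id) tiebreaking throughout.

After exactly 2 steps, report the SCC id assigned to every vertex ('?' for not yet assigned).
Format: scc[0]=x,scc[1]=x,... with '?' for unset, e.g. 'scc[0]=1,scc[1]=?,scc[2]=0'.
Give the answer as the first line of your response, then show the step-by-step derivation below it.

scc[0]=0,scc[1]=1,scc[2]=?,scc[3]=?,scc[4]=?,scc[5]=?

step 1: low=(low[0]=0,low[1]=?,low[2]=?,low[3]=?,low[4]=?,low[5]=?); scc=(scc[0]=0,scc[1]=?,scc[2]=?,scc[3]=?,scc[4]=?,scc[5]=?)
step 2: low=(low[0]=0,low[1]=1,low[2]=?,low[3]=?,low[4]=?,low[5]=?); scc=(scc[0]=0,scc[1]=1,scc[2]=?,scc[3]=?,scc[4]=?,scc[5]=?)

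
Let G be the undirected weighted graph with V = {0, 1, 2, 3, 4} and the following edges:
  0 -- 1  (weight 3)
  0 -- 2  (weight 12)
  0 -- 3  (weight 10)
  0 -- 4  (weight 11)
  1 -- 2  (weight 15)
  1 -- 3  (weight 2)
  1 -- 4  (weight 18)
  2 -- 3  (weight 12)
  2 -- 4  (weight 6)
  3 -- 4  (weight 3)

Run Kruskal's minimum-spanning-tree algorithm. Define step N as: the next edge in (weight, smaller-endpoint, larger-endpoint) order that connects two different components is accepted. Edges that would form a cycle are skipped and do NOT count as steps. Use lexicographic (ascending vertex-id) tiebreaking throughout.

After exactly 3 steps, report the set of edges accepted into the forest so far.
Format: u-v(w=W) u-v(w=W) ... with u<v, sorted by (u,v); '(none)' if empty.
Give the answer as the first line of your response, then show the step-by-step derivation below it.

0-1(w=3) 1-3(w=2) 3-4(w=3)

step 1: add edge 1-3 (w=2); MST = {1-3(w=2)}
step 2: add edge 0-1 (w=3); MST = {0-1(w=3) 1-3(w=2)}
step 3: add edge 3-4 (w=3); MST = {0-1(w=3) 1-3(w=2) 3-4(w=3)}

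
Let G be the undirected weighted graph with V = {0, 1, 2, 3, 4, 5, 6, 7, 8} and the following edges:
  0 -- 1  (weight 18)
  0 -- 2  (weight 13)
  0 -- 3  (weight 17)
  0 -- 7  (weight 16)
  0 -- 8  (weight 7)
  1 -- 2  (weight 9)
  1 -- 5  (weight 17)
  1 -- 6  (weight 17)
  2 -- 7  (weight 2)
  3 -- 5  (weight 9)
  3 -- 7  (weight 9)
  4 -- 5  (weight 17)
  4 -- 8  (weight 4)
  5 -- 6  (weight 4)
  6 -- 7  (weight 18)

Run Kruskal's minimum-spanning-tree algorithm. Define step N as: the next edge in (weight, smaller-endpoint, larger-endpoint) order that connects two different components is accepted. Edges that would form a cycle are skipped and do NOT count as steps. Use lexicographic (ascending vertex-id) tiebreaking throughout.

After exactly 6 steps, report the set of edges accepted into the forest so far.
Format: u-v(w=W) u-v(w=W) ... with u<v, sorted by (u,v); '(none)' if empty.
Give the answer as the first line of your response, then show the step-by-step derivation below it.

0-8(w=7) 1-2(w=9) 2-7(w=2) 3-5(w=9) 4-8(w=4) 5-6(w=4)

step 1: add edge 2-7 (w=2); MST = {2-7(w=2)}
step 2: add edge 4-8 (w=4); MST = {2-7(w=2) 4-8(w=4)}
step 3: add edge 5-6 (w=4); MST = {2-7(w=2) 4-8(w=4) 5-6(w=4)}
step 4: add edge 0-8 (w=7); MST = {0-8(w=7) 2-7(w=2) 4-8(w=4) 5-6(w=4)}
step 5: add edge 1-2 (w=9); MST = {0-8(w=7) 1-2(w=9) 2-7(w=2) 4-8(w=4) 5-6(w=4)}
step 6: add edge 3-5 (w=9); MST = {0-8(w=7) 1-2(w=9) 2-7(w=2) 3-5(w=9) 4-8(w=4) 5-6(w=4)}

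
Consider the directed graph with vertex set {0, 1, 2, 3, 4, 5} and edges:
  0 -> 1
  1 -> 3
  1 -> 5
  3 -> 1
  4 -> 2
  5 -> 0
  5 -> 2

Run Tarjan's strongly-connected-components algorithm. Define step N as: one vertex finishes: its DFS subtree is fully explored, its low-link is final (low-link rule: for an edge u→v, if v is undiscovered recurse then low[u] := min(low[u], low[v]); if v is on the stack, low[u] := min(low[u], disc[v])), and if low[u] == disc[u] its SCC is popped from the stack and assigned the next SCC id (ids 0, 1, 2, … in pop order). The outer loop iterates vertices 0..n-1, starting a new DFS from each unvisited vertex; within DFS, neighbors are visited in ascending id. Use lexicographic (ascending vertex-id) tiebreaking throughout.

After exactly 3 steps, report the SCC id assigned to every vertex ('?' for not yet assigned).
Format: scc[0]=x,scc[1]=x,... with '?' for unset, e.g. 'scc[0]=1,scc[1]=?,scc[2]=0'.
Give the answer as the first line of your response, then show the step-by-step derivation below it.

scc[0]=?,scc[1]=?,scc[2]=0,scc[3]=?,scc[4]=?,scc[5]=?

step 1: low=(low[0]=0,low[1]=1,low[2]=?,low[3]=1,low[4]=?,low[5]=?); scc=(scc[0]=?,scc[1]=?,scc[2]=?,scc[3]=?,scc[4]=?,scc[5]=?)
step 2: low=(low[0]=0,low[1]=1,low[2]=4,low[3]=1,low[4]=?,low[5]=0); scc=(scc[0]=?,scc[1]=?,scc[2]=0,scc[3]=?,scc[4]=?,scc[5]=?)
step 3: low=(low[0]=0,low[1]=1,low[2]=4,low[3]=1,low[4]=?,low[5]=0); scc=(scc[0]=?,scc[1]=?,scc[2]=0,scc[3]=?,scc[4]=?,scc[5]=?)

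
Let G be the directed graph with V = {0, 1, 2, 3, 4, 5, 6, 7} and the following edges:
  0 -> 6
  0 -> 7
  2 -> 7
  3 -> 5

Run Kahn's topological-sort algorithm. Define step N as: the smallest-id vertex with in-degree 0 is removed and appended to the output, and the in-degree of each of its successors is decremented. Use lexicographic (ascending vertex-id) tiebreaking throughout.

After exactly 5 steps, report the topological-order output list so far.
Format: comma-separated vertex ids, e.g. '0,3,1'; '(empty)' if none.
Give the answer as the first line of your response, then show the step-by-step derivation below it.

0,1,2,3,4

step 1: output 0; order=[0]; indeg=(0,0,0,0,0,1,0,1)
step 2: output 1; order=[0,1]; indeg=(0,0,0,0,0,1,0,1)
step 3: output 2; order=[0,1,2]; indeg=(0,0,0,0,0,1,0,0)
step 4: output 3; order=[0,1,2,3]; indeg=(0,0,0,0,0,0,0,0)
step 5: output 4; order=[0,1,2,3,4]; indeg=(0,0,0,0,0,0,0,0)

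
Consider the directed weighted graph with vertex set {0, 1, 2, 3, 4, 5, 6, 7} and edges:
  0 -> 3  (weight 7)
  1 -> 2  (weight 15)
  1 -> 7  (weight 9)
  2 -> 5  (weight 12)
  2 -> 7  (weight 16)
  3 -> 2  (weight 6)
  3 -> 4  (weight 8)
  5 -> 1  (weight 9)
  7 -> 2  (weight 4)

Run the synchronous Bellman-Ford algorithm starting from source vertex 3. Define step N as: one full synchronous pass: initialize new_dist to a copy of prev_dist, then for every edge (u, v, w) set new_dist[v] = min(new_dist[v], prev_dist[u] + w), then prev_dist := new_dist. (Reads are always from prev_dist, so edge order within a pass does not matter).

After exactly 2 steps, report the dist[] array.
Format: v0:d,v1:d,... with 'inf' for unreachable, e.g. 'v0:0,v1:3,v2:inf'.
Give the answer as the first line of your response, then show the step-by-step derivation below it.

v0:inf,v1:inf,v2:6,v3:0,v4:8,v5:18,v6:inf,v7:22

step 1: dist = v0:inf,v1:inf,v2:6,v3:0,v4:8,v5:inf,v6:inf,v7:inf
step 2: dist = v0:inf,v1:inf,v2:6,v3:0,v4:8,v5:18,v6:inf,v7:22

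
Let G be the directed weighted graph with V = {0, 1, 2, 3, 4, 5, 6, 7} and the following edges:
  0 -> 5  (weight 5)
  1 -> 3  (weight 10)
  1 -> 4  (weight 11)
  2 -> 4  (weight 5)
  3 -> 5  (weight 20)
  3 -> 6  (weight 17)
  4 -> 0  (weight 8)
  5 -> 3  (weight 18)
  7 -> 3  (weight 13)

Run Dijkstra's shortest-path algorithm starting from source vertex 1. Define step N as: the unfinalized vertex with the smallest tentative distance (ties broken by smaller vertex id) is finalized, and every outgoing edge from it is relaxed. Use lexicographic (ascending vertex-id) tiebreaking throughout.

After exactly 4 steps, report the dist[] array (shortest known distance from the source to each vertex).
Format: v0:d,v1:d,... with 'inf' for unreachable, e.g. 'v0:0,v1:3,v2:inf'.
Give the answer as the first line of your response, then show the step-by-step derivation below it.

v0:19,v1:0,v2:inf,v3:10,v4:11,v5:24,v6:27,v7:inf

step 1: dist = v0:inf,v1:0,v2:inf,v3:10,v4:11,v5:inf,v6:inf,v7:inf
step 2: dist = v0:inf,v1:0,v2:inf,v3:10,v4:11,v5:30,v6:27,v7:inf
step 3: dist = v0:19,v1:0,v2:inf,v3:10,v4:11,v5:30,v6:27,v7:inf
step 4: dist = v0:19,v1:0,v2:inf,v3:10,v4:11,v5:24,v6:27,v7:inf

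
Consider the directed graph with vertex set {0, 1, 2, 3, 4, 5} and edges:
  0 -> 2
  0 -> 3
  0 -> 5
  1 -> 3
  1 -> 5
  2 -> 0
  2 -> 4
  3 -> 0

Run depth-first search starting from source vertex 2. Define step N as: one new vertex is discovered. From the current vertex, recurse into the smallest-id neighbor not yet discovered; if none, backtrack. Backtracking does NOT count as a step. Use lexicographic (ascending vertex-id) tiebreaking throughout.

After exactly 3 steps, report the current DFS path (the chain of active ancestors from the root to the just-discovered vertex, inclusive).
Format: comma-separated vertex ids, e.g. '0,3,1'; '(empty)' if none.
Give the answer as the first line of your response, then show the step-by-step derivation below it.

2,0,3

step 1: discover 2; path=2; order=2
step 2: discover 0; path=2>0; order=2,0
step 3: discover 3; path=2>0>3; order=2,0,3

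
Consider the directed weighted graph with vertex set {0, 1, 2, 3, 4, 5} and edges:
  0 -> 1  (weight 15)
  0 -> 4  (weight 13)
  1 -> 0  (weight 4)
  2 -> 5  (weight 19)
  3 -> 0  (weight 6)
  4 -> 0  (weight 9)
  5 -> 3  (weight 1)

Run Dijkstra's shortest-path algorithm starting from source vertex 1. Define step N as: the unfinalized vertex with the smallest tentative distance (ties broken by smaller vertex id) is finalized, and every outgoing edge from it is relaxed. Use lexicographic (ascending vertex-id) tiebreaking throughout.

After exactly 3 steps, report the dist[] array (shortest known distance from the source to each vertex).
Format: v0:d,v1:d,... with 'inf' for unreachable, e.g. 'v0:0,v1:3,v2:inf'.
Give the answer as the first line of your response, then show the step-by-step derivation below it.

v0:4,v1:0,v2:inf,v3:inf,v4:17,v5:inf

step 1: dist = v0:4,v1:0,v2:inf,v3:inf,v4:inf,v5:inf
step 2: dist = v0:4,v1:0,v2:inf,v3:inf,v4:17,v5:inf
step 3: dist = v0:4,v1:0,v2:inf,v3:inf,v4:17,v5:inf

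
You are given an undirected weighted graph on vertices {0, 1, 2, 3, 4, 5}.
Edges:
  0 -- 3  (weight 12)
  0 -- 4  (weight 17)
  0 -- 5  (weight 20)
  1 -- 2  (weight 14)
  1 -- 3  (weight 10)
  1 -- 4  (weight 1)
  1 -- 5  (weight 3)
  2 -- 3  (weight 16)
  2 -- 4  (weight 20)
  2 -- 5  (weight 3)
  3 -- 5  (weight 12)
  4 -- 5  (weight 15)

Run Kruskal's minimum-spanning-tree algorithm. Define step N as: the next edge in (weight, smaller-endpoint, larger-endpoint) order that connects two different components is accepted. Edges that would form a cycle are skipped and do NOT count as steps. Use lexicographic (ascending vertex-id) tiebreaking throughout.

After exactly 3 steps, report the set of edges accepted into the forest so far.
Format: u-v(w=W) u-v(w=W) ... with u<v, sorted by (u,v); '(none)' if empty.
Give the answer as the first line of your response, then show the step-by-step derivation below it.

1-4(w=1) 1-5(w=3) 2-5(w=3)

step 1: add edge 1-4 (w=1); MST = {1-4(w=1)}
step 2: add edge 1-5 (w=3); MST = {1-4(w=1) 1-5(w=3)}
step 3: add edge 2-5 (w=3); MST = {1-4(w=1) 1-5(w=3) 2-5(w=3)}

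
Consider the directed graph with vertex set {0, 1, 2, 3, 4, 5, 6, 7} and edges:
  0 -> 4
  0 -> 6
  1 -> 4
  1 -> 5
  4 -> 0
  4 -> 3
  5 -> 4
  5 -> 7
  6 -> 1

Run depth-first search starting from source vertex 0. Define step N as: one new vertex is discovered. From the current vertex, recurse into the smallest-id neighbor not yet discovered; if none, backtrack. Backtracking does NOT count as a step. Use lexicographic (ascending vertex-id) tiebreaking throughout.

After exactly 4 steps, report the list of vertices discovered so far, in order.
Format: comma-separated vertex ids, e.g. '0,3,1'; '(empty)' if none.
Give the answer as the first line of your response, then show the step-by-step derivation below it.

0,4,3,6

step 1: discover 0; path=0; order=0
step 2: discover 4; path=0>4; order=0,4
step 3: discover 3; path=0>4>3; order=0,4,3
step 4: discover 6; path=0>6; order=0,4,3,6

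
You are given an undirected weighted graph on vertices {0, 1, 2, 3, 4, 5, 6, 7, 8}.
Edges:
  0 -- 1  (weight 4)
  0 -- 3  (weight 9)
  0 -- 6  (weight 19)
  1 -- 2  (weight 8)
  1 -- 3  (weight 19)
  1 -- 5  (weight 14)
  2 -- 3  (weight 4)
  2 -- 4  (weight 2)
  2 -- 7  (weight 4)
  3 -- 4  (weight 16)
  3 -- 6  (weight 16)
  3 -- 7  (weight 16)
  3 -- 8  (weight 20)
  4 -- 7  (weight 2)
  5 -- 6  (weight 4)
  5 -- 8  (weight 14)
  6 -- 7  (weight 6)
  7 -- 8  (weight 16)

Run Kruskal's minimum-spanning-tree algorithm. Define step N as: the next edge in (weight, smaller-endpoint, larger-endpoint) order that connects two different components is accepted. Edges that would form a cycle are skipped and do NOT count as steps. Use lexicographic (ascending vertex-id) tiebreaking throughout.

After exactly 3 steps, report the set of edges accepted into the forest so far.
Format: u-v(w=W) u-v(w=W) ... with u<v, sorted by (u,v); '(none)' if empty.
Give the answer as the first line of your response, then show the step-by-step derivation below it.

0-1(w=4) 2-4(w=2) 4-7(w=2)

step 1: add edge 2-4 (w=2); MST = {2-4(w=2)}
step 2: add edge 4-7 (w=2); MST = {2-4(w=2) 4-7(w=2)}
step 3: add edge 0-1 (w=4); MST = {0-1(w=4) 2-4(w=2) 4-7(w=2)}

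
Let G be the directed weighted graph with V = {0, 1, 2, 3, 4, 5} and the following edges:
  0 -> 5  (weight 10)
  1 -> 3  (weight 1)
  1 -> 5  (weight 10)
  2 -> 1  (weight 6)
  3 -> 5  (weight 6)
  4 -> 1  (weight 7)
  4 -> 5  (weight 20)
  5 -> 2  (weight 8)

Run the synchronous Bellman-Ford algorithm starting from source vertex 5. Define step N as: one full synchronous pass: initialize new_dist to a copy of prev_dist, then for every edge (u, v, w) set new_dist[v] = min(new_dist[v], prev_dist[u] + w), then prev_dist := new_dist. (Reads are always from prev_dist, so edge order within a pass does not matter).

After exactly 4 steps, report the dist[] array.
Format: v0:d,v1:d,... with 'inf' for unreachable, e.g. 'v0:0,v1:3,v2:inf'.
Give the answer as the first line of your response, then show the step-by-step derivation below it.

v0:inf,v1:14,v2:8,v3:15,v4:inf,v5:0

step 1: dist = v0:inf,v1:inf,v2:8,v3:inf,v4:inf,v5:0
step 2: dist = v0:inf,v1:14,v2:8,v3:inf,v4:inf,v5:0
step 3: dist = v0:inf,v1:14,v2:8,v3:15,v4:inf,v5:0
step 4: dist = v0:inf,v1:14,v2:8,v3:15,v4:inf,v5:0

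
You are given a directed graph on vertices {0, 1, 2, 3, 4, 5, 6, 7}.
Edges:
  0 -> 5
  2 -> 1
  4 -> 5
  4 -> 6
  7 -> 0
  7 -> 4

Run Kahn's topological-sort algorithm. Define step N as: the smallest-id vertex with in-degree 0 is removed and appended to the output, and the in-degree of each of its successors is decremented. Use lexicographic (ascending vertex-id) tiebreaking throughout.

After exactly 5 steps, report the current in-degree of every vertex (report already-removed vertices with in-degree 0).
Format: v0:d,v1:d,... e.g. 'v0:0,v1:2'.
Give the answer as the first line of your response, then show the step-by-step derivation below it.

v0:0,v1:0,v2:0,v3:0,v4:0,v5:1,v6:1,v7:0

step 1: output 2; order=[2]; indeg=(1,0,0,0,1,2,1,0)
step 2: output 1; order=[2,1]; indeg=(1,0,0,0,1,2,1,0)
step 3: output 3; order=[2,1,3]; indeg=(1,0,0,0,1,2,1,0)
step 4: output 7; order=[2,1,3,7]; indeg=(0,0,0,0,0,2,1,0)
step 5: output 0; order=[2,1,3,7,0]; indeg=(0,0,0,0,0,1,1,0)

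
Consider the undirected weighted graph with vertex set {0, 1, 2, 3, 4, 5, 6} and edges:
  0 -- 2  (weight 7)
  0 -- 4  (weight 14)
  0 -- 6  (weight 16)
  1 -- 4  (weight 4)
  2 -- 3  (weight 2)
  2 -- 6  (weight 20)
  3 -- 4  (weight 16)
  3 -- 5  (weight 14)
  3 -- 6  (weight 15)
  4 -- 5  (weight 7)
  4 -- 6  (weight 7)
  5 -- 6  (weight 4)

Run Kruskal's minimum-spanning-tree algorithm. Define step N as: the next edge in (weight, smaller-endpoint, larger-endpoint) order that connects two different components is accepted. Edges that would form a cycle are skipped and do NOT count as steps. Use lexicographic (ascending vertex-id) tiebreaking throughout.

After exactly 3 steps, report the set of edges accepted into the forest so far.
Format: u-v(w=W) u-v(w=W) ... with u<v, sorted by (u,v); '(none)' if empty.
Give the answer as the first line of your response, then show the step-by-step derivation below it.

1-4(w=4) 2-3(w=2) 5-6(w=4)

step 1: add edge 2-3 (w=2); MST = {2-3(w=2)}
step 2: add edge 1-4 (w=4); MST = {1-4(w=4) 2-3(w=2)}
step 3: add edge 5-6 (w=4); MST = {1-4(w=4) 2-3(w=2) 5-6(w=4)}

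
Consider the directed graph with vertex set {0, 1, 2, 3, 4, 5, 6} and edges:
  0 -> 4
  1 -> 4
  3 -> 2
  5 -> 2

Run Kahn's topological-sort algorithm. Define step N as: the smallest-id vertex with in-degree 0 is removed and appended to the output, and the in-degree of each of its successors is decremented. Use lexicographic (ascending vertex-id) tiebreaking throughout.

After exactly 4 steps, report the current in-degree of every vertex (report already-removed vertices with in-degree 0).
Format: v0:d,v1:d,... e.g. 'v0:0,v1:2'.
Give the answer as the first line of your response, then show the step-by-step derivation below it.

v0:0,v1:0,v2:1,v3:0,v4:0,v5:0,v6:0

step 1: output 0; order=[0]; indeg=(0,0,2,0,1,0,0)
step 2: output 1; order=[0,1]; indeg=(0,0,2,0,0,0,0)
step 3: output 3; order=[0,1,3]; indeg=(0,0,1,0,0,0,0)
step 4: output 4; order=[0,1,3,4]; indeg=(0,0,1,0,0,0,0)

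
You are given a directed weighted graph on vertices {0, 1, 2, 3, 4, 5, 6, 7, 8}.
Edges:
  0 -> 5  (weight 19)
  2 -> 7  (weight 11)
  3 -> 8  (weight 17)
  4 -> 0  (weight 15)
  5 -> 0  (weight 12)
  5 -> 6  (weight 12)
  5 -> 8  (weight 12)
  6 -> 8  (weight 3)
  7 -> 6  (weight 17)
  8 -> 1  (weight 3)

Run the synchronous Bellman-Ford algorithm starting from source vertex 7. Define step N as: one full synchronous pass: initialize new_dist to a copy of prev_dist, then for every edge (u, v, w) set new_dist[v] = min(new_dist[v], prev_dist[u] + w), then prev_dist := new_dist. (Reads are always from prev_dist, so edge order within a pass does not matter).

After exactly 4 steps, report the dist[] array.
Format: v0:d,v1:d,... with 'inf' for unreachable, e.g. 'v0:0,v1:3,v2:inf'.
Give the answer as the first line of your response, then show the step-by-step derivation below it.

v0:inf,v1:23,v2:inf,v3:inf,v4:inf,v5:inf,v6:17,v7:0,v8:20

step 1: dist = v0:inf,v1:inf,v2:inf,v3:inf,v4:inf,v5:inf,v6:17,v7:0,v8:inf
step 2: dist = v0:inf,v1:inf,v2:inf,v3:inf,v4:inf,v5:inf,v6:17,v7:0,v8:20
step 3: dist = v0:inf,v1:23,v2:inf,v3:inf,v4:inf,v5:inf,v6:17,v7:0,v8:20
step 4: dist = v0:inf,v1:23,v2:inf,v3:inf,v4:inf,v5:inf,v6:17,v7:0,v8:20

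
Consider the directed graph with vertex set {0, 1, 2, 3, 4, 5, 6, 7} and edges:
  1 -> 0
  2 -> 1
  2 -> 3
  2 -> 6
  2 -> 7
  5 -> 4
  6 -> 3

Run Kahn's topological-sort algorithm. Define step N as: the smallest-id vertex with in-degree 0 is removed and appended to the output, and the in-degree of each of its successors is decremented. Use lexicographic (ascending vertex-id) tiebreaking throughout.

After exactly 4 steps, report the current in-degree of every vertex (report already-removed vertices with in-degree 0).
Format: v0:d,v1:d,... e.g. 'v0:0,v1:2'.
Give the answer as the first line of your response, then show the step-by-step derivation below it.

v0:0,v1:0,v2:0,v3:1,v4:0,v5:0,v6:0,v7:0

step 1: output 2; order=[2]; indeg=(1,0,0,1,1,0,0,0)
step 2: output 1; order=[2,1]; indeg=(0,0,0,1,1,0,0,0)
step 3: output 0; order=[2,1,0]; indeg=(0,0,0,1,1,0,0,0)
step 4: output 5; order=[2,1,0,5]; indeg=(0,0,0,1,0,0,0,0)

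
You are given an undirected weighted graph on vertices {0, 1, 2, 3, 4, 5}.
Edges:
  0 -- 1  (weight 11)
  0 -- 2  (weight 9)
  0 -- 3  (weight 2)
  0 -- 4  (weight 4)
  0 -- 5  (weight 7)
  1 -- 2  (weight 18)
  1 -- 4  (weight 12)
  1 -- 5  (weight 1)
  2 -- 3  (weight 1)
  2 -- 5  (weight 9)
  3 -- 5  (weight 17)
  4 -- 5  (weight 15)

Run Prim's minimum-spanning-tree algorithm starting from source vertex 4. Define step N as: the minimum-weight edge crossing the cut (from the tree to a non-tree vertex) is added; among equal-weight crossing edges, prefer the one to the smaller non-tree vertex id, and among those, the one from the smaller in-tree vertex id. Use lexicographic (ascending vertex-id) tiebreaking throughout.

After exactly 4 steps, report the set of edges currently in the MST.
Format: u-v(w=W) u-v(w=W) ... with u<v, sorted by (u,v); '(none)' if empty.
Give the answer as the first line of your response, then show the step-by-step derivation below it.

0-3(w=2) 0-4(w=4) 0-5(w=7) 2-3(w=1)

step 1: add edge 0-4 (w=4); MST = {0-4(w=4)}
step 2: add edge 0-3 (w=2); MST = {0-3(w=2) 0-4(w=4)}
step 3: add edge 2-3 (w=1); MST = {0-3(w=2) 0-4(w=4) 2-3(w=1)}
step 4: add edge 0-5 (w=7); MST = {0-3(w=2) 0-4(w=4) 0-5(w=7) 2-3(w=1)}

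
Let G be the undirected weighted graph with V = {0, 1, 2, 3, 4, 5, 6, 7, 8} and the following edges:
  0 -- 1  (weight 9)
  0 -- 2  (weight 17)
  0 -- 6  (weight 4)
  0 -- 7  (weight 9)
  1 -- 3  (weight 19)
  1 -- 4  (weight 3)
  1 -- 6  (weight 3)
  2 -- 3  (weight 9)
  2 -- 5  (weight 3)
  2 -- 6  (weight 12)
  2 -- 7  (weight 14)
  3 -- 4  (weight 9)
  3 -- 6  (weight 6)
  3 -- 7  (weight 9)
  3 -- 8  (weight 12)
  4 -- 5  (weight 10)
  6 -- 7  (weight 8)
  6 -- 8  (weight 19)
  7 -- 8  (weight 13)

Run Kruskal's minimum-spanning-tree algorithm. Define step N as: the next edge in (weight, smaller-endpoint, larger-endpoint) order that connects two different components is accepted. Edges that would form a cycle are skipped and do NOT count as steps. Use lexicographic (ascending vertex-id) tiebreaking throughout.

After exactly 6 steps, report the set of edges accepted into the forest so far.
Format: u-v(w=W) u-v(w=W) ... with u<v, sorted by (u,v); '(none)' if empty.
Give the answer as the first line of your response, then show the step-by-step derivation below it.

0-6(w=4) 1-4(w=3) 1-6(w=3) 2-5(w=3) 3-6(w=6) 6-7(w=8)

step 1: add edge 1-4 (w=3); MST = {1-4(w=3)}
step 2: add edge 1-6 (w=3); MST = {1-4(w=3) 1-6(w=3)}
step 3: add edge 2-5 (w=3); MST = {1-4(w=3) 1-6(w=3) 2-5(w=3)}
step 4: add edge 0-6 (w=4); MST = {0-6(w=4) 1-4(w=3) 1-6(w=3) 2-5(w=3)}
step 5: add edge 3-6 (w=6); MST = {0-6(w=4) 1-4(w=3) 1-6(w=3) 2-5(w=3) 3-6(w=6)}
step 6: add edge 6-7 (w=8); MST = {0-6(w=4) 1-4(w=3) 1-6(w=3) 2-5(w=3) 3-6(w=6) 6-7(w=8)}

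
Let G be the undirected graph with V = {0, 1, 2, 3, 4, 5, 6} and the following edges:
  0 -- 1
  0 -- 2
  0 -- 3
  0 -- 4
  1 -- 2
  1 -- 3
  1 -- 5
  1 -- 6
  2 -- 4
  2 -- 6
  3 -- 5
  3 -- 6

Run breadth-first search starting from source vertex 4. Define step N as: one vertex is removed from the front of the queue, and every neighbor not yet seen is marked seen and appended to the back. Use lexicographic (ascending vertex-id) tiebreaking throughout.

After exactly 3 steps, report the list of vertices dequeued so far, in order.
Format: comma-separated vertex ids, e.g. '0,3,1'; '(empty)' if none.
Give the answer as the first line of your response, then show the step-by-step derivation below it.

4,0,2

step 1: dequeue 4; queue=[0,2]; order=4
step 2: dequeue 0; queue=[2,1,3]; order=4,0
step 3: dequeue 2; queue=[1,3,6]; order=4,0,2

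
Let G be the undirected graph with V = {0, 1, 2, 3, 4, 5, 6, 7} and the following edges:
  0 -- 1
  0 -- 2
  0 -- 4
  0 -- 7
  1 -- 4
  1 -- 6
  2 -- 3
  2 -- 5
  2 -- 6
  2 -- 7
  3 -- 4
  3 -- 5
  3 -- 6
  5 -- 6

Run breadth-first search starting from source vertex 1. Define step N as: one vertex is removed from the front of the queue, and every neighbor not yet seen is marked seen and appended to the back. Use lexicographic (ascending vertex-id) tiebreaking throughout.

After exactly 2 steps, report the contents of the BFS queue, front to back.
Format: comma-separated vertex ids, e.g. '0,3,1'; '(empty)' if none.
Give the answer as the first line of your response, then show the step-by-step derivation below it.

4,6,2,7

step 1: dequeue 1; queue=[0,4,6]; order=1
step 2: dequeue 0; queue=[4,6,2,7]; order=1,0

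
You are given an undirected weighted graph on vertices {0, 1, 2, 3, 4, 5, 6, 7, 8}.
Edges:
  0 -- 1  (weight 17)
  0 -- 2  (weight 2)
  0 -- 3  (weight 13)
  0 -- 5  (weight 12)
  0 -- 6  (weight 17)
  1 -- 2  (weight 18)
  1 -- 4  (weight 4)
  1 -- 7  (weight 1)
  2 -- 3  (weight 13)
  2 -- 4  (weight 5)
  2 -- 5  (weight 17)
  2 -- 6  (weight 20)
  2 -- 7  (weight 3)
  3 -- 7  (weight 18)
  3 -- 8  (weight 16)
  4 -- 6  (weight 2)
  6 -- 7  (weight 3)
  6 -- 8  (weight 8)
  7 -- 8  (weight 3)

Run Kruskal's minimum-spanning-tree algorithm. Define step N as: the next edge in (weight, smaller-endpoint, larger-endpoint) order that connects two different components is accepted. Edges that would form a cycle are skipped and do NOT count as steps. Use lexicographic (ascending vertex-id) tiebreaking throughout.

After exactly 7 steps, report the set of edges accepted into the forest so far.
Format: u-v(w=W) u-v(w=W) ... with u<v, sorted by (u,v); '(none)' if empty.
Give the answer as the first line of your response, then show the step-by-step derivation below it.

0-2(w=2) 0-5(w=12) 1-7(w=1) 2-7(w=3) 4-6(w=2) 6-7(w=3) 7-8(w=3)

step 1: add edge 1-7 (w=1); MST = {1-7(w=1)}
step 2: add edge 0-2 (w=2); MST = {0-2(w=2) 1-7(w=1)}
step 3: add edge 4-6 (w=2); MST = {0-2(w=2) 1-7(w=1) 4-6(w=2)}
step 4: add edge 2-7 (w=3); MST = {0-2(w=2) 1-7(w=1) 2-7(w=3) 4-6(w=2)}
step 5: add edge 6-7 (w=3); MST = {0-2(w=2) 1-7(w=1) 2-7(w=3) 4-6(w=2) 6-7(w=3)}
step 6: add edge 7-8 (w=3); MST = {0-2(w=2) 1-7(w=1) 2-7(w=3) 4-6(w=2) 6-7(w=3) 7-8(w=3)}
step 7: add edge 0-5 (w=12); MST = {0-2(w=2) 0-5(w=12) 1-7(w=1) 2-7(w=3) 4-6(w=2) 6-7(w=3) 7-8(w=3)}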